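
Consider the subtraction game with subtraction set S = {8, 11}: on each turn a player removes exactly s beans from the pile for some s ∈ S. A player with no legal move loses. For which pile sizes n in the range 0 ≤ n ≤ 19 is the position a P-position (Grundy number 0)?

0, 1, 2, 3, 4, 5, 6, 7, 19

G(0) = 0
G(1) = mex{} = 0
G(2) = mex{} = 0
G(3) = mex{} = 0
G(4) = mex{} = 0
G(5) = mex{} = 0
G(6) = mex{} = 0
G(7) = mex{} = 0
G(8) = mex{0} = 1
G(9) = mex{0} = 1
G(10) = mex{0} = 1
G(11) = mex{0,0} = 1
G(12) = mex{0,0} = 1
G(13) = mex{0,0} = 1
G(14) = mex{0,0} = 1
G(15) = mex{0,0} = 1
G(16) = mex{1,0} = 2
G(17) = mex{1,0} = 2
G(18) = mex{1,0} = 2
G(19) = mex{1,1} = 0
P-positions are exactly the n with G(n) = 0.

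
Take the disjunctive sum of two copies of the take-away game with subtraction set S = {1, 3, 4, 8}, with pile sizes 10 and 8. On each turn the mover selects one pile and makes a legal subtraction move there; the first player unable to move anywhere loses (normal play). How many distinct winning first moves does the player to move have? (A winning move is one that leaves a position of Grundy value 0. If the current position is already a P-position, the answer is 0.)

0

All piles use S = {1, 3, 4, 8}:
n :  0  1  2  3  4  5  6  7  8  9 10
G :  0  1  0  1  2  3  2  0  1  0  1
Pile A: G(10) = 1.
Pile B: G(8) = 1.
Combined Grundy value = 1 ⊕ 1 = 0.
A winning move leaves total XOR = 0, i.e. changes one component's Grundy value g to g ⊕ X where X is the current total.
Pile A: target g' = 1⊕0 = 1, but every legal move changes the Grundy value (mex property), so 0 moves.
Pile B: target g' = 1⊕0 = 1, but every legal move changes the Grundy value (mex property), so 0 moves.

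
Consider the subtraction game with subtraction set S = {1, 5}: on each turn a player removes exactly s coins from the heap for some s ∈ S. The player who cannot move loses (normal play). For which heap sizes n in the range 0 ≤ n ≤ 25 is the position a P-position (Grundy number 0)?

0, 2, 4, 6, 8, 10, 12, 14, 16, 18, 20, 22, 24

G(0) = 0
G(1) = mex{0} = 1
G(2) = mex{1} = 0
G(3) = mex{0} = 1
G(4) = mex{1} = 0
G(5) = mex{0,0} = 1
G(6) = mex{1,1} = 0
G(7) = mex{0,0} = 1
G(8) = mex{1,1} = 0
G(9) = mex{0,0} = 1
G(10) = mex{1,1} = 0
G(11) = mex{0,0} = 1
G(12) = mex{1,1} = 0
G(13) = mex{0,0} = 1
G(14) = mex{1,1} = 0
G(15) = mex{0,0} = 1
G(16) = mex{1,1} = 0
G(17) = mex{0,0} = 1
G(18) = mex{1,1} = 0
G(19) = mex{0,0} = 1
G(20) = mex{1,1} = 0
G(21) = mex{0,0} = 1
G(22) = mex{1,1} = 0
G(23) = mex{0,0} = 1
G(24) = mex{1,1} = 0
G(25) = mex{0,0} = 1
P-positions are exactly the n with G(n) = 0.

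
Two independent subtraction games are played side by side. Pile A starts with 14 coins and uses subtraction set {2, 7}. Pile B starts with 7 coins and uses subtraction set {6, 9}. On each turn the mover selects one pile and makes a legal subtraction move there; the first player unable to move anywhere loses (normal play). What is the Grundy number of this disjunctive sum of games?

1

Pile A, S = {2, 7}:
n :  0  1  2  3  4  5  6  7  8  9 10 11 12 13 14
G :  0  0  1  1  0  0  1  1  2  0  0  1  1  0  0
G_A(14) = 0.
Pile B, S = {6, 9}:
n : 0 1 2 3 4 5 6 7
G : 0 0 0 0 0 0 1 1
G_B(7) = 1.
Combined Grundy value = 0 ⊕ 1 = 1.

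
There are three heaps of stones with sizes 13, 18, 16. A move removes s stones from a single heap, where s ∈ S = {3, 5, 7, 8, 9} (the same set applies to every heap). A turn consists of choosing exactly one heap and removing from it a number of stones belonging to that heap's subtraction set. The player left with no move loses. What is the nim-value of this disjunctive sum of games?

3

All heaps use S = {3, 5, 7, 8, 9}:
G(0) = 0
G(1) = mex{} = 0
G(2) = mex{} = 0
G(3) = mex{0} = 1
G(4) = mex{0} = 1
G(5) = mex{0,0} = 1
G(6) = mex{1,0} = 2
G(7) = mex{1,0,0} = 2
G(8) = mex{1,1,0,0} = 2
G(9) = mex{2,1,0,0,0} = 3
G(10) = mex{2,1,1,0,0} = 3
G(11) = mex{2,2,1,1,0} = 3
G(12) = mex{3,2,1,1,1} = 0
G(13) = mex{3,2,2,1,1} = 0
G(14) = mex{3,3,2,2,1} = 0
G(15) = mex{0,3,2,2,2} = 1
G(16) = mex{0,3,3,2,2} = 1
G(17) = mex{0,0,3,3,2} = 1
G(18) = mex{1,0,3,3,3} = 2
Heap A: G(13) = 0.
Heap B: G(18) = 2.
Heap C: G(16) = 1.
Combined Grundy value = 0 ⊕ 2 ⊕ 1 = 3.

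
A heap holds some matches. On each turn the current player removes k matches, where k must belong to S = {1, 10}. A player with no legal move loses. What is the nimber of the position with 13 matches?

G(0) = 0
G(1) = mex{0} = 1
G(2) = mex{1} = 0
G(3) = mex{0} = 1
G(4) = mex{1} = 0
G(5) = mex{0} = 1
G(6) = mex{1} = 0
G(7) = mex{0} = 1
G(8) = mex{1} = 0
G(9) = mex{0} = 1
G(10) = mex{1,0} = 2
G(11) = mex{2,1} = 0
G(12) = mex{0,0} = 1
G(13) = mex{1,1} = 0

0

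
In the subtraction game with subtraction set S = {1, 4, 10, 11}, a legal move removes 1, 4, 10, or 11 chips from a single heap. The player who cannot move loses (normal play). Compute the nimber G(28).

n :  0  1  2  3  4  5  6  7  8  9 10 11 12 13 14 15 16 17 18 19 20 21 22 23 24 25 26 27 28
G :  0  1  0  1  2  0  1  0  1  2  3  2  3  4  0  1  2  3  2  0  1  0  1  2  3  2  0  1  0

0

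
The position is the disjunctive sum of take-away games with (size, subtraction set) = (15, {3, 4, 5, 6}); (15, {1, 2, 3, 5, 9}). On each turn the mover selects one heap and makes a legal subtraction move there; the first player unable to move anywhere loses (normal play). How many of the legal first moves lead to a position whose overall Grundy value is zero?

3

Heap A, S = {3, 4, 5, 6}:
n :  0  1  2  3  4  5  6  7  8  9 10 11 12 13 14 15
G :  0  0  0  1  1  1  2  2  2  0  0  0  1  1  1  2
G_A(15) = 2.
Heap B, S = {1, 2, 3, 5, 9}:
G(0) = 0
G(1) = mex{0} = 1
G(2) = mex{1,0} = 2
G(3) = mex{2,1,0} = 3
G(4) = mex{3,2,1} = 0
G(5) = mex{0,3,2,0} = 1
G(6) = mex{1,0,3,1} = 2
G(7) = mex{2,1,0,2} = 3
G(8) = mex{3,2,1,3} = 0
G(9) = mex{0,3,2,0,0} = 1
G(10) = mex{1,0,3,1,1} = 2
G(11) = mex{2,1,0,2,2} = 3
G(12) = mex{3,2,1,3,3} = 0
G(13) = mex{0,3,2,0,0} = 1
G(14) = mex{1,0,3,1,1} = 2
G(15) = mex{2,1,0,2,2} = 3
G_B(15) = 3.
Combined Grundy value = 2 ⊕ 3 = 1.
A winning move leaves total XOR = 0, i.e. changes one component's Grundy value g to g ⊕ X where X is the current total.
Heap A: need g' = 2⊕1 = 3. Options: 15−3→G=1, 15−4→G=0, 15−5→G=0, 15−6→G=0. Hits: 0.
Heap B: need g' = 3⊕1 = 2. Options: 15−1→G=2, 15−2→G=1, 15−3→G=0, 15−5→G=2, 15−9→G=2. Hits: 3.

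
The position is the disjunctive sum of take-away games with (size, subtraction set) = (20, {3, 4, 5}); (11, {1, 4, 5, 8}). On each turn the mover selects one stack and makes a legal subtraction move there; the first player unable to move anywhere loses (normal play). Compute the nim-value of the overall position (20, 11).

Stack A, S = {3, 4, 5}:
n :  0  1  2  3  4  5  6  7  8  9 10 11 12 13 14 15 16 17 18 19 20
G :  0  0  0  1  1  1  2  2  0  0  0  1  1  1  2  2  0  0  0  1  1
G_A(20) = 1.
Stack B, S = {1, 4, 5, 8}:
G(0) = 0
G(1) = mex{0} = 1
G(2) = mex{1} = 0
G(3) = mex{0} = 1
G(4) = mex{1,0} = 2
G(5) = mex{2,1,0} = 3
G(6) = mex{3,0,1} = 2
G(7) = mex{2,1,0} = 3
G(8) = mex{3,2,1,0} = 4
G(9) = mex{4,3,2,1} = 0
G(10) = mex{0,2,3,0} = 1
G(11) = mex{1,3,2,1} = 0
G_B(11) = 0.
Combined Grundy value = 1 ⊕ 0 = 1.

1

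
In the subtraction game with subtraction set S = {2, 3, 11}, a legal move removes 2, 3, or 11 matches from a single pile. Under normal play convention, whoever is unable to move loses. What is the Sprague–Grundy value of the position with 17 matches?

G(0) = 0
G(1) = mex{} = 0
G(2) = mex{0} = 1
G(3) = mex{0,0} = 1
G(4) = mex{1,0} = 2
G(5) = mex{1,1} = 0
G(6) = mex{2,1} = 0
G(7) = mex{0,2} = 1
G(8) = mex{0,0} = 1
G(9) = mex{1,0} = 2
G(10) = mex{1,1} = 0
G(11) = mex{2,1,0} = 3
G(12) = mex{0,2,0} = 1
G(13) = mex{3,0,1} = 2
G(14) = mex{1,3,1} = 0
G(15) = mex{2,1,2} = 0
G(16) = mex{0,2,0} = 1
G(17) = mex{0,0,0} = 1

1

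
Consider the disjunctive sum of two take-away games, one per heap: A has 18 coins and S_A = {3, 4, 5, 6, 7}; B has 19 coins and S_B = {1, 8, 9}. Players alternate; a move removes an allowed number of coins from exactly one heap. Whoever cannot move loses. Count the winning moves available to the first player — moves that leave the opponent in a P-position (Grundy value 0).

Heap A, S = {3, 4, 5, 6, 7}:
G(0) = 0
G(1) = mex{} = 0
G(2) = mex{} = 0
G(3) = mex{0} = 1
G(4) = mex{0,0} = 1
G(5) = mex{0,0,0} = 1
G(6) = mex{1,0,0,0} = 2
G(7) = mex{1,1,0,0,0} = 2
G(8) = mex{1,1,1,0,0} = 2
G(9) = mex{2,1,1,1,0} = 3
G(10) = mex{2,2,1,1,1} = 0
G(11) = mex{2,2,2,1,1} = 0
G(12) = mex{3,2,2,2,1} = 0
G(13) = mex{0,3,2,2,2} = 1
G(14) = mex{0,0,3,2,2} = 1
G(15) = mex{0,0,0,3,2} = 1
G(16) = mex{1,0,0,0,3} = 2
G(17) = mex{1,1,0,0,0} = 2
G(18) = mex{1,1,1,0,0} = 2
G_A(18) = 2.
Heap B, S = {1, 8, 9}:
n :  0  1  2  3  4  5  6  7  8  9 10 11 12 13 14 15 16 17 18 19
G :  0  1  0  1  0  1  0  1  2  3  2  3  2  3  2  3  0  1  0  1
G_B(19) = 1.
Combined Grundy value = 2 ⊕ 1 = 3.
A winning move leaves total XOR = 0, i.e. changes one component's Grundy value g to g ⊕ X where X is the current total.
Heap A: need g' = 2⊕3 = 1. Options: 18−3→G=1, 18−4→G=1, 18−5→G=1, 18−6→G=0, 18−7→G=0. Hits: 3.
Heap B: need g' = 1⊕3 = 2. Options: 19−1→G=0, 19−8→G=3, 19−9→G=2. Hits: 1.

4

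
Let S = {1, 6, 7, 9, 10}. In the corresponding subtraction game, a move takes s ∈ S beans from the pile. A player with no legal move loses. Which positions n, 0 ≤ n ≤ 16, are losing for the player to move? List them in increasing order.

0, 2, 4, 15

G(0) = 0
G(1) = mex{0} = 1
G(2) = mex{1} = 0
G(3) = mex{0} = 1
G(4) = mex{1} = 0
G(5) = mex{0} = 1
G(6) = mex{1,0} = 2
G(7) = mex{2,1,0} = 3
G(8) = mex{3,0,1} = 2
G(9) = mex{2,1,0,0} = 3
G(10) = mex{3,0,1,1,0} = 2
G(11) = mex{2,1,0,0,1} = 3
G(12) = mex{3,2,1,1,0} = 4
G(13) = mex{4,3,2,0,1} = 5
G(14) = mex{5,2,3,1,0} = 4
G(15) = mex{4,3,2,2,1} = 0
G(16) = mex{0,2,3,3,2} = 1
P-positions are exactly the n with G(n) = 0.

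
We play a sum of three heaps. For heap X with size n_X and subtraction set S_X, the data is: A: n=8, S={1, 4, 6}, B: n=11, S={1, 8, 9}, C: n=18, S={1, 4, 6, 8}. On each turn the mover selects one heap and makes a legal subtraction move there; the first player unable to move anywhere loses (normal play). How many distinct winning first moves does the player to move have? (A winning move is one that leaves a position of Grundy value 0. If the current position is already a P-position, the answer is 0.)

Heap A, S = {1, 4, 6}:
G(0) = 0
G(1) = mex{0} = 1
G(2) = mex{1} = 0
G(3) = mex{0} = 1
G(4) = mex{1,0} = 2
G(5) = mex{2,1} = 0
G(6) = mex{0,0,0} = 1
G(7) = mex{1,1,1} = 0
G(8) = mex{0,2,0} = 1
G_A(8) = 1.
Heap B, S = {1, 8, 9}:
G(0) = 0
G(1) = mex{0} = 1
G(2) = mex{1} = 0
G(3) = mex{0} = 1
G(4) = mex{1} = 0
G(5) = mex{0} = 1
G(6) = mex{1} = 0
G(7) = mex{0} = 1
G(8) = mex{1,0} = 2
G(9) = mex{2,1,0} = 3
G(10) = mex{3,0,1} = 2
G(11) = mex{2,1,0} = 3
G_B(11) = 3.
Heap C, S = {1, 4, 6, 8}:
n :  0  1  2  3  4  5  6  7  8  9 10 11 12 13 14 15 16 17 18
G :  0  1  0  1  2  0  1  0  1  2  3  2  0  1  0  1  2  0  1
G_C(18) = 1.
Combined Grundy value = 1 ⊕ 3 ⊕ 1 = 3.
A winning move leaves total XOR = 0, i.e. changes one component's Grundy value g to g ⊕ X where X is the current total.
Heap A: need g' = 1⊕3 = 2. Options: 8−1→G=0, 8−4→G=2, 8−6→G=0. Hits: 1.
Heap B: need g' = 3⊕3 = 0. Options: 11−1→G=2, 11−8→G=1, 11−9→G=0. Hits: 1.
Heap C: need g' = 1⊕3 = 2. Options: 18−1→G=0, 18−4→G=0, 18−6→G=0, 18−8→G=3. Hits: 0.

2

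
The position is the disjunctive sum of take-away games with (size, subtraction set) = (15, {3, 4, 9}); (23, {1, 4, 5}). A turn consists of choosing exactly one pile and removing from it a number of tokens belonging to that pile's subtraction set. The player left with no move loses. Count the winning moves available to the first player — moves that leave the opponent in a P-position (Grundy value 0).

Pile A, S = {3, 4, 9}:
n :  0  1  2  3  4  5  6  7  8  9 10 11 12 13 14 15
G :  0  0  0  1  1  1  2  0  0  3  1  1  2  0  0  0
G_A(15) = 0.
Pile B, S = {1, 4, 5}:
n :  0  1  2  3  4  5  6  7  8  9 10 11 12 13 14 15 16 17 18 19 20 21 22 23
G :  0  1  0  1  2  3  2  3  0  1  0  1  2  3  2  3  0  1  0  1  2  3  2  3
G_B(23) = 3.
Combined Grundy value = 0 ⊕ 3 = 3.
A winning move leaves total XOR = 0, i.e. changes one component's Grundy value g to g ⊕ X where X is the current total.
Pile A: need g' = 0⊕3 = 3. Options: 15−3→G=2, 15−4→G=1, 15−9→G=2. Hits: 0.
Pile B: need g' = 3⊕3 = 0. Options: 23−1→G=2, 23−4→G=1, 23−5→G=0. Hits: 1.

1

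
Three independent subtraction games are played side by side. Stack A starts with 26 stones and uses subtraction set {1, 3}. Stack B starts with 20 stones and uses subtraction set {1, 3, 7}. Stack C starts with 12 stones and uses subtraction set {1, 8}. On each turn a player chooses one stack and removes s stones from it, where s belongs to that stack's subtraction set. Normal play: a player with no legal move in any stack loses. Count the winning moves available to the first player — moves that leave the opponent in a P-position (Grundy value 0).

7

Stack A, S = {1, 3}:
G(0) = 0
G(1) = mex{0} = 1
G(2) = mex{1} = 0
G(3) = mex{0,0} = 1
G(4) = mex{1,1} = 0
G(5) = mex{0,0} = 1
G(6) = mex{1,1} = 0
G(7) = mex{0,0} = 1
G(8) = mex{1,1} = 0
G(9) = mex{0,0} = 1
G(10) = mex{1,1} = 0
G(11) = mex{0,0} = 1
G(12) = mex{1,1} = 0
G(13) = mex{0,0} = 1
G(14) = mex{1,1} = 0
G(15) = mex{0,0} = 1
G(16) = mex{1,1} = 0
G(17) = mex{0,0} = 1
G(18) = mex{1,1} = 0
G(19) = mex{0,0} = 1
G(20) = mex{1,1} = 0
G(21) = mex{0,0} = 1
G(22) = mex{1,1} = 0
G(23) = mex{0,0} = 1
G(24) = mex{1,1} = 0
G(25) = mex{0,0} = 1
G(26) = mex{1,1} = 0
G_A(26) = 0.
Stack B, S = {1, 3, 7}:
G(0) = 0
G(1) = mex{0} = 1
G(2) = mex{1} = 0
G(3) = mex{0,0} = 1
G(4) = mex{1,1} = 0
G(5) = mex{0,0} = 1
G(6) = mex{1,1} = 0
G(7) = mex{0,0,0} = 1
G(8) = mex{1,1,1} = 0
G(9) = mex{0,0,0} = 1
G(10) = mex{1,1,1} = 0
G(11) = mex{0,0,0} = 1
G(12) = mex{1,1,1} = 0
G(13) = mex{0,0,0} = 1
G(14) = mex{1,1,1} = 0
G(15) = mex{0,0,0} = 1
G(16) = mex{1,1,1} = 0
G(17) = mex{0,0,0} = 1
G(18) = mex{1,1,1} = 0
G(19) = mex{0,0,0} = 1
G(20) = mex{1,1,1} = 0
G_B(20) = 0.
Stack C, S = {1, 8}:
n :  0  1  2  3  4  5  6  7  8  9 10 11 12
G :  0  1  0  1  0  1  0  1  2  0  1  0  1
G_C(12) = 1.
Combined Grundy value = 0 ⊕ 0 ⊕ 1 = 1.
A winning move leaves total XOR = 0, i.e. changes one component's Grundy value g to g ⊕ X where X is the current total.
Stack A: need g' = 0⊕1 = 1. Options: 26−1→G=1, 26−3→G=1. Hits: 2.
Stack B: need g' = 0⊕1 = 1. Options: 20−1→G=1, 20−3→G=1, 20−7→G=1. Hits: 3.
Stack C: need g' = 1⊕1 = 0. Options: 12−1→G=0, 12−8→G=0. Hits: 2.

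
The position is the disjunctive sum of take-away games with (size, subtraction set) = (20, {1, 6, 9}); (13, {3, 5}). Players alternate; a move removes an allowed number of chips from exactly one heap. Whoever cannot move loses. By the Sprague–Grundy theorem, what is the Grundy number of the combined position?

0

Heap A, S = {1, 6, 9}:
G(0) = 0
G(1) = mex{0} = 1
G(2) = mex{1} = 0
G(3) = mex{0} = 1
G(4) = mex{1} = 0
G(5) = mex{0} = 1
G(6) = mex{1,0} = 2
G(7) = mex{2,1} = 0
G(8) = mex{0,0} = 1
G(9) = mex{1,1,0} = 2
G(10) = mex{2,0,1} = 3
G(11) = mex{3,1,0} = 2
G(12) = mex{2,2,1} = 0
G(13) = mex{0,0,0} = 1
G(14) = mex{1,1,1} = 0
G(15) = mex{0,2,2} = 1
G(16) = mex{1,3,0} = 2
G(17) = mex{2,2,1} = 0
G(18) = mex{0,0,2} = 1
G(19) = mex{1,1,3} = 0
G(20) = mex{0,0,2} = 1
G_A(20) = 1.
Heap B, S = {3, 5}:
G(0) = 0
G(1) = mex{} = 0
G(2) = mex{} = 0
G(3) = mex{0} = 1
G(4) = mex{0} = 1
G(5) = mex{0,0} = 1
G(6) = mex{1,0} = 2
G(7) = mex{1,0} = 2
G(8) = mex{1,1} = 0
G(9) = mex{2,1} = 0
G(10) = mex{2,1} = 0
G(11) = mex{0,2} = 1
G(12) = mex{0,2} = 1
G(13) = mex{0,0} = 1
G_B(13) = 1.
Combined Grundy value = 1 ⊕ 1 = 0.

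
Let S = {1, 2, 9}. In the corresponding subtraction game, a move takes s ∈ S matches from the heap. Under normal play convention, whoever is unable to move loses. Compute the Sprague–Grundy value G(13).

G(0) = 0
G(1) = mex{0} = 1
G(2) = mex{1,0} = 2
G(3) = mex{2,1} = 0
G(4) = mex{0,2} = 1
G(5) = mex{1,0} = 2
G(6) = mex{2,1} = 0
G(7) = mex{0,2} = 1
G(8) = mex{1,0} = 2
G(9) = mex{2,1,0} = 3
G(10) = mex{3,2,1} = 0
G(11) = mex{0,3,2} = 1
G(12) = mex{1,0,0} = 2
G(13) = mex{2,1,1} = 0

0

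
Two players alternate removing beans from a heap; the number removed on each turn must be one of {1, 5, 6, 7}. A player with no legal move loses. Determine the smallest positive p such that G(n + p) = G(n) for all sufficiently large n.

n :  0  1  2  3  4  5  6  7  8  9 10 11 12 13 14 15 16 17 18 19 20 21 22 23 24 25
G :  0  1  0  1  0  1  2  3  2  3  2  3  0  1  0  1  0  1  2  3  2  3  2  3  0  1
G(n+12) = G(n) holds for n = 0,…,6 (a full window of length max(S) = 7), so the sequence is purely periodic with period 12.

12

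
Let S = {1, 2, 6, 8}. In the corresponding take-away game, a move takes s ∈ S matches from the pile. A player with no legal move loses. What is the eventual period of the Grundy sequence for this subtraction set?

7

G(0) = 0
G(1) = mex{0} = 1
G(2) = mex{1,0} = 2
G(3) = mex{2,1} = 0
G(4) = mex{0,2} = 1
G(5) = mex{1,0} = 2
G(6) = mex{2,1,0} = 3
G(7) = mex{3,2,1} = 0
G(8) = mex{0,3,2,0} = 1
G(9) = mex{1,0,0,1} = 2
G(10) = mex{2,1,1,2} = 0
G(11) = mex{0,2,2,0} = 1
G(12) = mex{1,0,3,1} = 2
G(13) = mex{2,1,0,2} = 3
G(14) = mex{3,2,1,3} = 0
G(15) = mex{0,3,2,0} = 1
G(16) = mex{1,0,0,1} = 2
G(n+7) = G(n) holds for n = 0,…,7 (a full window of length max(S) = 8), so the sequence is purely periodic with period 7.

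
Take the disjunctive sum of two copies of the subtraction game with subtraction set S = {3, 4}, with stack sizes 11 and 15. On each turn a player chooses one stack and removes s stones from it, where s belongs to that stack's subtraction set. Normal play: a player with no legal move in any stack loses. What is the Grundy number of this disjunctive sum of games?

1

All stacks use S = {3, 4}:
G(0) = 0
G(1) = mex{} = 0
G(2) = mex{} = 0
G(3) = mex{0} = 1
G(4) = mex{0,0} = 1
G(5) = mex{0,0} = 1
G(6) = mex{1,0} = 2
G(7) = mex{1,1} = 0
G(8) = mex{1,1} = 0
G(9) = mex{2,1} = 0
G(10) = mex{0,2} = 1
G(11) = mex{0,0} = 1
G(12) = mex{0,0} = 1
G(13) = mex{1,0} = 2
G(14) = mex{1,1} = 0
G(15) = mex{1,1} = 0
Stack A: G(11) = 1.
Stack B: G(15) = 0.
Combined Grundy value = 1 ⊕ 0 = 1.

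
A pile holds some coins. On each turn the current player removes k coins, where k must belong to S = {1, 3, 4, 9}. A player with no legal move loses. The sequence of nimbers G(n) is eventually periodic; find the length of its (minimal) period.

12

G(0) = 0
G(1) = mex{0} = 1
G(2) = mex{1} = 0
G(3) = mex{0,0} = 1
G(4) = mex{1,1,0} = 2
G(5) = mex{2,0,1} = 3
G(6) = mex{3,1,0} = 2
G(7) = mex{2,2,1} = 0
G(8) = mex{0,3,2} = 1
G(9) = mex{1,2,3,0} = 4
G(10) = mex{4,0,2,1} = 3
G(11) = mex{3,1,0,0} = 2
G(12) = mex{2,4,1,1} = 0
G(13) = mex{0,3,4,2} = 1
G(14) = mex{1,2,3,3} = 0
G(15) = mex{0,0,2,2} = 1
G(16) = mex{1,1,0,0} = 2
G(17) = mex{2,0,1,1} = 3
G(18) = mex{3,1,0,4} = 2
G(19) = mex{2,2,1,3} = 0
G(20) = mex{0,3,2,2} = 1
G(21) = mex{1,2,3,0} = 4
G(22) = mex{4,0,2,1} = 3
G(23) = mex{3,1,0,0} = 2
G(24) = mex{2,4,1,1} = 0
G(25) = mex{0,3,4,2} = 1
G(n+12) = G(n) holds for n = 0,…,8 (a full window of length max(S) = 9), so the sequence is purely periodic with period 12.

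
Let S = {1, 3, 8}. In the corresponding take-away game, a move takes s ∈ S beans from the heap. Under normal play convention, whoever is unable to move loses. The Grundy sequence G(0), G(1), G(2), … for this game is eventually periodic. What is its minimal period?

11

G(0) = 0
G(1) = mex{0} = 1
G(2) = mex{1} = 0
G(3) = mex{0,0} = 1
G(4) = mex{1,1} = 0
G(5) = mex{0,0} = 1
G(6) = mex{1,1} = 0
G(7) = mex{0,0} = 1
G(8) = mex{1,1,0} = 2
G(9) = mex{2,0,1} = 3
G(10) = mex{3,1,0} = 2
G(11) = mex{2,2,1} = 0
G(12) = mex{0,3,0} = 1
G(13) = mex{1,2,1} = 0
G(14) = mex{0,0,0} = 1
G(15) = mex{1,1,1} = 0
G(16) = mex{0,0,2} = 1
G(17) = mex{1,1,3} = 0
G(18) = mex{0,0,2} = 1
G(19) = mex{1,1,0} = 2
G(20) = mex{2,0,1} = 3
G(21) = mex{3,1,0} = 2
G(22) = mex{2,2,1} = 0
G(23) = mex{0,3,0} = 1
G(n+11) = G(n) holds for n = 0,…,7 (a full window of length max(S) = 8), so the sequence is purely periodic with period 11.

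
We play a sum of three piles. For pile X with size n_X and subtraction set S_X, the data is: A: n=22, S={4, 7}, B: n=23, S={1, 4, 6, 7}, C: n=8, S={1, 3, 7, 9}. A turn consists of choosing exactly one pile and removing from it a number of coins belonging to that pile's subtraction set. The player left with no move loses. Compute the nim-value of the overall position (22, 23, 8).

0

Pile A, S = {4, 7}:
G(0) = 0
G(1) = mex{} = 0
G(2) = mex{} = 0
G(3) = mex{} = 0
G(4) = mex{0} = 1
G(5) = mex{0} = 1
G(6) = mex{0} = 1
G(7) = mex{0,0} = 1
G(8) = mex{1,0} = 2
G(9) = mex{1,0} = 2
G(10) = mex{1,0} = 2
G(11) = mex{1,1} = 0
G(12) = mex{2,1} = 0
G(13) = mex{2,1} = 0
G(14) = mex{2,1} = 0
G(15) = mex{0,2} = 1
G(16) = mex{0,2} = 1
G(17) = mex{0,2} = 1
G(18) = mex{0,0} = 1
G(19) = mex{1,0} = 2
G(20) = mex{1,0} = 2
G(21) = mex{1,0} = 2
G(22) = mex{1,1} = 0
G_A(22) = 0.
Pile B, S = {1, 4, 6, 7}:
n :  0  1  2  3  4  5  6  7  8  9 10 11 12 13 14 15 16 17 18 19 20 21 22 23
G :  0  1  0  1  2  0  1  2  3  2  0  1  2  0  1  0  1  2  0  1  2  3  2  0
G_B(23) = 0.
Pile C, S = {1, 3, 7, 9}:
G(0) = 0
G(1) = mex{0} = 1
G(2) = mex{1} = 0
G(3) = mex{0,0} = 1
G(4) = mex{1,1} = 0
G(5) = mex{0,0} = 1
G(6) = mex{1,1} = 0
G(7) = mex{0,0,0} = 1
G(8) = mex{1,1,1} = 0
G_C(8) = 0.
Combined Grundy value = 0 ⊕ 0 ⊕ 0 = 0.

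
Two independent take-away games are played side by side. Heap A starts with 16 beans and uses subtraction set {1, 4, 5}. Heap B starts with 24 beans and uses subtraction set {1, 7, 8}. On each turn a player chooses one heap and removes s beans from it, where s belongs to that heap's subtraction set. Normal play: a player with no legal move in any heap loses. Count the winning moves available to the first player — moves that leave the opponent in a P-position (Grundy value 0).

Heap A, S = {1, 4, 5}:
G(0) = 0
G(1) = mex{0} = 1
G(2) = mex{1} = 0
G(3) = mex{0} = 1
G(4) = mex{1,0} = 2
G(5) = mex{2,1,0} = 3
G(6) = mex{3,0,1} = 2
G(7) = mex{2,1,0} = 3
G(8) = mex{3,2,1} = 0
G(9) = mex{0,3,2} = 1
G(10) = mex{1,2,3} = 0
G(11) = mex{0,3,2} = 1
G(12) = mex{1,0,3} = 2
G(13) = mex{2,1,0} = 3
G(14) = mex{3,0,1} = 2
G(15) = mex{2,1,0} = 3
G(16) = mex{3,2,1} = 0
G_A(16) = 0.
Heap B, S = {1, 7, 8}:
G(0) = 0
G(1) = mex{0} = 1
G(2) = mex{1} = 0
G(3) = mex{0} = 1
G(4) = mex{1} = 0
G(5) = mex{0} = 1
G(6) = mex{1} = 0
G(7) = mex{0,0} = 1
G(8) = mex{1,1,0} = 2
G(9) = mex{2,0,1} = 3
G(10) = mex{3,1,0} = 2
G(11) = mex{2,0,1} = 3
G(12) = mex{3,1,0} = 2
G(13) = mex{2,0,1} = 3
G(14) = mex{3,1,0} = 2
G(15) = mex{2,2,1} = 0
G(16) = mex{0,3,2} = 1
G(17) = mex{1,2,3} = 0
G(18) = mex{0,3,2} = 1
G(19) = mex{1,2,3} = 0
G(20) = mex{0,3,2} = 1
G(21) = mex{1,2,3} = 0
G(22) = mex{0,0,2} = 1
G(23) = mex{1,1,0} = 2
G(24) = mex{2,0,1} = 3
G_B(24) = 3.
Combined Grundy value = 0 ⊕ 3 = 3.
A winning move leaves total XOR = 0, i.e. changes one component's Grundy value g to g ⊕ X where X is the current total.
Heap A: need g' = 0⊕3 = 3. Options: 16−1→G=3, 16−4→G=2, 16−5→G=1. Hits: 1.
Heap B: need g' = 3⊕3 = 0. Options: 24−1→G=2, 24−7→G=0, 24−8→G=1. Hits: 1.

2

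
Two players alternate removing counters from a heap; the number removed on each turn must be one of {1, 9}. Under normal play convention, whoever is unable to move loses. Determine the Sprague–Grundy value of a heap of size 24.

n :  0  1  2  3  4  5  6  7  8  9 10 11 12 13 14 15 16 17 18 19 20 21 22 23 24
G :  0  1  0  1  0  1  0  1  0  1  0  1  0  1  0  1  0  1  0  1  0  1  0  1  0

0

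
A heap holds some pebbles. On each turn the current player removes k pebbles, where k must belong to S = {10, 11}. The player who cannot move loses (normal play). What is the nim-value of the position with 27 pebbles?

0

G(0) = 0
G(1) = mex{} = 0
G(2) = mex{} = 0
G(3) = mex{} = 0
G(4) = mex{} = 0
G(5) = mex{} = 0
G(6) = mex{} = 0
G(7) = mex{} = 0
G(8) = mex{} = 0
G(9) = mex{} = 0
G(10) = mex{0} = 1
G(11) = mex{0,0} = 1
G(12) = mex{0,0} = 1
G(13) = mex{0,0} = 1
G(14) = mex{0,0} = 1
G(15) = mex{0,0} = 1
G(16) = mex{0,0} = 1
G(17) = mex{0,0} = 1
G(18) = mex{0,0} = 1
G(19) = mex{0,0} = 1
G(20) = mex{1,0} = 2
G(21) = mex{1,1} = 0
G(22) = mex{1,1} = 0
G(23) = mex{1,1} = 0
G(24) = mex{1,1} = 0
G(25) = mex{1,1} = 0
G(26) = mex{1,1} = 0
G(27) = mex{1,1} = 0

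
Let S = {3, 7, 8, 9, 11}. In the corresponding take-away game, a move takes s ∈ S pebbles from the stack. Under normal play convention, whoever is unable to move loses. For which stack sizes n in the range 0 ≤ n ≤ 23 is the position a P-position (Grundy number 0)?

G(0) = 0
G(1) = mex{} = 0
G(2) = mex{} = 0
G(3) = mex{0} = 1
G(4) = mex{0} = 1
G(5) = mex{0} = 1
G(6) = mex{1} = 0
G(7) = mex{1,0} = 2
G(8) = mex{1,0,0} = 2
G(9) = mex{0,0,0,0} = 1
G(10) = mex{2,1,0,0} = 3
G(11) = mex{2,1,1,0,0} = 3
G(12) = mex{1,1,1,1,0} = 2
G(13) = mex{3,0,1,1,0} = 2
G(14) = mex{3,2,0,1,1} = 4
G(15) = mex{2,2,2,0,1} = 3
G(16) = mex{2,1,2,2,1} = 0
G(17) = mex{4,3,1,2,0} = 5
G(18) = mex{3,3,3,1,2} = 0
G(19) = mex{0,2,3,3,2} = 1
G(20) = mex{5,2,2,3,1} = 0
G(21) = mex{0,4,2,2,3} = 1
G(22) = mex{1,3,4,2,3} = 0
G(23) = mex{0,0,3,4,2} = 1
P-positions are exactly the n with G(n) = 0.

0, 1, 2, 6, 16, 18, 20, 22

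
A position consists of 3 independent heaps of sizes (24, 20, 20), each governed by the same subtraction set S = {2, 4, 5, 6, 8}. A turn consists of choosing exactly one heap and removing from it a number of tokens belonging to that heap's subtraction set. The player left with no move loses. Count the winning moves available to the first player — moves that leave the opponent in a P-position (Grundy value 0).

5

All heaps use S = {2, 4, 5, 6, 8}:
G(0) = 0
G(1) = mex{} = 0
G(2) = mex{0} = 1
G(3) = mex{0} = 1
G(4) = mex{1,0} = 2
G(5) = mex{1,0,0} = 2
G(6) = mex{2,1,0,0} = 3
G(7) = mex{2,1,1,0} = 3
G(8) = mex{3,2,1,1,0} = 4
G(9) = mex{3,2,2,1,0} = 4
G(10) = mex{4,3,2,2,1} = 0
G(11) = mex{4,3,3,2,1} = 0
G(12) = mex{0,4,3,3,2} = 1
G(13) = mex{0,4,4,3,2} = 1
G(14) = mex{1,0,4,4,3} = 2
G(15) = mex{1,0,0,4,3} = 2
G(16) = mex{2,1,0,0,4} = 3
G(17) = mex{2,1,1,0,4} = 3
G(18) = mex{3,2,1,1,0} = 4
G(19) = mex{3,2,2,1,0} = 4
G(20) = mex{4,3,2,2,1} = 0
G(21) = mex{4,3,3,2,1} = 0
G(22) = mex{0,4,3,3,2} = 1
G(23) = mex{0,4,4,3,2} = 1
G(24) = mex{1,0,4,4,3} = 2
Heap A: G(24) = 2.
Heap B: G(20) = 0.
Heap C: G(20) = 0.
Combined Grundy value = 2 ⊕ 0 ⊕ 0 = 2.
A winning move leaves total XOR = 0, i.e. changes one component's Grundy value g to g ⊕ X where X is the current total.
Heap A: need g' = 2⊕2 = 0. Options: 24−2→G=1, 24−4→G=0, 24−5→G=4, 24−6→G=4, 24−8→G=3. Hits: 1.
Heap B: need g' = 0⊕2 = 2. Options: 20−2→G=4, 20−4→G=3, 20−5→G=2, 20−6→G=2, 20−8→G=1. Hits: 2.
Heap C: need g' = 0⊕2 = 2. Options: 20−2→G=4, 20−4→G=3, 20−5→G=2, 20−6→G=2, 20−8→G=1. Hits: 2.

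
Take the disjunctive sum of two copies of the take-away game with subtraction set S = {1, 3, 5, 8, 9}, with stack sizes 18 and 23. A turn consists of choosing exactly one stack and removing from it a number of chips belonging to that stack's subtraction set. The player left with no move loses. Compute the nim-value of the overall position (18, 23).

1

All stacks use S = {1, 3, 5, 8, 9}:
n :  0  1  2  3  4  5  6  7  8  9 10 11 12 13 14 15 16 17 18 19 20 21 22 23
G :  0  1  0  1  0  1  0  1  2  3  2  3  2  3  2  3  0  1  0  1  0  1  0  1
Stack A: G(18) = 0.
Stack B: G(23) = 1.
Combined Grundy value = 0 ⊕ 1 = 1.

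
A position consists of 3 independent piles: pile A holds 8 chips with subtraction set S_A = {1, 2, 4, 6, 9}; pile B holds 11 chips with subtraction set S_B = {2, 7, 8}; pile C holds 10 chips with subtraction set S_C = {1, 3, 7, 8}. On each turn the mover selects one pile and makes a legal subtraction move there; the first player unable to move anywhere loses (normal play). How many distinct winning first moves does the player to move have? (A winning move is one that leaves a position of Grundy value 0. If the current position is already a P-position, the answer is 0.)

3

Pile A, S = {1, 2, 4, 6, 9}:
G(0) = 0
G(1) = mex{0} = 1
G(2) = mex{1,0} = 2
G(3) = mex{2,1} = 0
G(4) = mex{0,2,0} = 1
G(5) = mex{1,0,1} = 2
G(6) = mex{2,1,2,0} = 3
G(7) = mex{3,2,0,1} = 4
G(8) = mex{4,3,1,2} = 0
G_A(8) = 0.
Pile B, S = {2, 7, 8}:
n :  0  1  2  3  4  5  6  7  8  9 10 11
G :  0  0  1  1  0  0  1  1  2  2  0  3
G_B(11) = 3.
Pile C, S = {1, 3, 7, 8}:
G(0) = 0
G(1) = mex{0} = 1
G(2) = mex{1} = 0
G(3) = mex{0,0} = 1
G(4) = mex{1,1} = 0
G(5) = mex{0,0} = 1
G(6) = mex{1,1} = 0
G(7) = mex{0,0,0} = 1
G(8) = mex{1,1,1,0} = 2
G(9) = mex{2,0,0,1} = 3
G(10) = mex{3,1,1,0} = 2
G_C(10) = 2.
Combined Grundy value = 0 ⊕ 3 ⊕ 2 = 1.
A winning move leaves total XOR = 0, i.e. changes one component's Grundy value g to g ⊕ X where X is the current total.
Pile A: need g' = 0⊕1 = 1. Options: 8−1→G=4, 8−2→G=3, 8−4→G=1, 8−6→G=2. Hits: 1.
Pile B: need g' = 3⊕1 = 2. Options: 11−2→G=2, 11−7→G=0, 11−8→G=1. Hits: 1.
Pile C: need g' = 2⊕1 = 3. Options: 10−1→G=3, 10−3→G=1, 10−7→G=1, 10−8→G=0. Hits: 1.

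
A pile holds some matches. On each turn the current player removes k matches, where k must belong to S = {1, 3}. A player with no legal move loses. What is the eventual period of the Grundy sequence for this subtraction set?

2

n :  0  1  2  3  4  5  6  7  8  9 10 11 12 13 14
G :  0  1  0  1  0  1  0  1  0  1  0  1  0  1  0
G(n+2) = G(n) holds for n = 0,…,2 (a full window of length max(S) = 3), so the sequence is purely periodic with period 2.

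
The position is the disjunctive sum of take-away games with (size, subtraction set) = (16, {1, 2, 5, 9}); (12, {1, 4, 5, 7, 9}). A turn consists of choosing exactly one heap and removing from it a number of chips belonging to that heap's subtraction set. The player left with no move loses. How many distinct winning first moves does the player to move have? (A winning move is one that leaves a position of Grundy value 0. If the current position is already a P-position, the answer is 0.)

2

Heap A, S = {1, 2, 5, 9}:
n :  0  1  2  3  4  5  6  7  8  9 10 11 12 13 14 15 16
G :  0  1  2  0  1  2  0  1  2  3  0  1  2  0  1  2  0
G_A(16) = 0.
Heap B, S = {1, 4, 5, 7, 9}:
n :  0  1  2  3  4  5  6  7  8  9 10 11 12
G :  0  1  0  1  2  3  2  3  0  1  0  1  2
G_B(12) = 2.
Combined Grundy value = 0 ⊕ 2 = 2.
A winning move leaves total XOR = 0, i.e. changes one component's Grundy value g to g ⊕ X where X is the current total.
Heap A: need g' = 0⊕2 = 2. Options: 16−1→G=2, 16−2→G=1, 16−5→G=1, 16−9→G=1. Hits: 1.
Heap B: need g' = 2⊕2 = 0. Options: 12−1→G=1, 12−4→G=0, 12−5→G=3, 12−7→G=3, 12−9→G=1. Hits: 1.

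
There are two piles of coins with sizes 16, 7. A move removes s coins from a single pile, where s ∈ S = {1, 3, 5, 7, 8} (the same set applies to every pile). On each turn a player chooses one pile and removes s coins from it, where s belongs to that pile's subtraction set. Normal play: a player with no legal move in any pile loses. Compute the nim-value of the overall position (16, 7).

0

All piles use S = {1, 3, 5, 7, 8}:
G(0) = 0
G(1) = mex{0} = 1
G(2) = mex{1} = 0
G(3) = mex{0,0} = 1
G(4) = mex{1,1} = 0
G(5) = mex{0,0,0} = 1
G(6) = mex{1,1,1} = 0
G(7) = mex{0,0,0,0} = 1
G(8) = mex{1,1,1,1,0} = 2
G(9) = mex{2,0,0,0,1} = 3
G(10) = mex{3,1,1,1,0} = 2
G(11) = mex{2,2,0,0,1} = 3
G(12) = mex{3,3,1,1,0} = 2
G(13) = mex{2,2,2,0,1} = 3
G(14) = mex{3,3,3,1,0} = 2
G(15) = mex{2,2,2,2,1} = 0
G(16) = mex{0,3,3,3,2} = 1
Pile A: G(16) = 1.
Pile B: G(7) = 1.
Combined Grundy value = 1 ⊕ 1 = 0.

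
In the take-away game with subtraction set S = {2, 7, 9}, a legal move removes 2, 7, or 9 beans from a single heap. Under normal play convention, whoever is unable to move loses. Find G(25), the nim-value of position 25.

3

n :  0  1  2  3  4  5  6  7  8  9 10 11 12 13 14 15 16 17 18 19 20 21 22 23 24 25
G :  0  0  1  1  0  0  1  1  2  2  3  3  2  2  3  0  0  1  1  0  0  1  1  2  2  3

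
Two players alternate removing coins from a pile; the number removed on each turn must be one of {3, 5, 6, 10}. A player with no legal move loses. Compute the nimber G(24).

1

n :  0  1  2  3  4  5  6  7  8  9 10 11 12 13 14 15 16 17 18 19 20 21 22 23 24
G :  0  0  0  1  1  1  2  2  2  0  3  3  1  0  4  2  1  0  3  2  1  0  3  2  1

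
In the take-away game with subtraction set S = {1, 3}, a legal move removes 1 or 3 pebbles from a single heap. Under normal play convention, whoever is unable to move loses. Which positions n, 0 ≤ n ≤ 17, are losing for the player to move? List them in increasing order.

n :  0  1  2  3  4  5  6  7  8  9 10 11 12 13 14 15 16 17
G :  0  1  0  1  0  1  0  1  0  1  0  1  0  1  0  1  0  1
P-positions are exactly the n with G(n) = 0.

0, 2, 4, 6, 8, 10, 12, 14, 16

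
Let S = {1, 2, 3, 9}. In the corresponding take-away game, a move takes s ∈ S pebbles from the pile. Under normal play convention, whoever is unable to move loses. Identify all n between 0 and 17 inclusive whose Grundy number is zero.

G(0) = 0
G(1) = mex{0} = 1
G(2) = mex{1,0} = 2
G(3) = mex{2,1,0} = 3
G(4) = mex{3,2,1} = 0
G(5) = mex{0,3,2} = 1
G(6) = mex{1,0,3} = 2
G(7) = mex{2,1,0} = 3
G(8) = mex{3,2,1} = 0
G(9) = mex{0,3,2,0} = 1
G(10) = mex{1,0,3,1} = 2
G(11) = mex{2,1,0,2} = 3
G(12) = mex{3,2,1,3} = 0
G(13) = mex{0,3,2,0} = 1
G(14) = mex{1,0,3,1} = 2
G(15) = mex{2,1,0,2} = 3
G(16) = mex{3,2,1,3} = 0
G(17) = mex{0,3,2,0} = 1
P-positions are exactly the n with G(n) = 0.

0, 4, 8, 12, 16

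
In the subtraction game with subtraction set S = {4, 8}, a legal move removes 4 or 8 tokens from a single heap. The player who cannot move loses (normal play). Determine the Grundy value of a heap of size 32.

2

G(0) = 0
G(1) = mex{} = 0
G(2) = mex{} = 0
G(3) = mex{} = 0
G(4) = mex{0} = 1
G(5) = mex{0} = 1
G(6) = mex{0} = 1
G(7) = mex{0} = 1
G(8) = mex{1,0} = 2
G(9) = mex{1,0} = 2
G(10) = mex{1,0} = 2
G(11) = mex{1,0} = 2
G(12) = mex{2,1} = 0
G(13) = mex{2,1} = 0
G(14) = mex{2,1} = 0
G(15) = mex{2,1} = 0
G(16) = mex{0,2} = 1
G(17) = mex{0,2} = 1
G(18) = mex{0,2} = 1
G(19) = mex{0,2} = 1
G(20) = mex{1,0} = 2
G(21) = mex{1,0} = 2
G(22) = mex{1,0} = 2
G(23) = mex{1,0} = 2
G(24) = mex{2,1} = 0
G(25) = mex{2,1} = 0
G(26) = mex{2,1} = 0
G(27) = mex{2,1} = 0
G(28) = mex{0,2} = 1
G(29) = mex{0,2} = 1
G(30) = mex{0,2} = 1
G(31) = mex{0,2} = 1
G(32) = mex{1,0} = 2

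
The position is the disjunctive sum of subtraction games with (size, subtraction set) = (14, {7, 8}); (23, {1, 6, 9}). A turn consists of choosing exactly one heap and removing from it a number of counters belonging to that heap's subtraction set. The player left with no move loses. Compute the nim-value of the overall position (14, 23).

Heap A, S = {7, 8}:
n :  0  1  2  3  4  5  6  7  8  9 10 11 12 13 14
G :  0  0  0  0  0  0  0  1  1  1  1  1  1  1  2
G_A(14) = 2.
Heap B, S = {1, 6, 9}:
G(0) = 0
G(1) = mex{0} = 1
G(2) = mex{1} = 0
G(3) = mex{0} = 1
G(4) = mex{1} = 0
G(5) = mex{0} = 1
G(6) = mex{1,0} = 2
G(7) = mex{2,1} = 0
G(8) = mex{0,0} = 1
G(9) = mex{1,1,0} = 2
G(10) = mex{2,0,1} = 3
G(11) = mex{3,1,0} = 2
G(12) = mex{2,2,1} = 0
G(13) = mex{0,0,0} = 1
G(14) = mex{1,1,1} = 0
G(15) = mex{0,2,2} = 1
G(16) = mex{1,3,0} = 2
G(17) = mex{2,2,1} = 0
G(18) = mex{0,0,2} = 1
G(19) = mex{1,1,3} = 0
G(20) = mex{0,0,2} = 1
G(21) = mex{1,1,0} = 2
G(22) = mex{2,2,1} = 0
G(23) = mex{0,0,0} = 1
G_B(23) = 1.
Combined Grundy value = 2 ⊕ 1 = 3.

3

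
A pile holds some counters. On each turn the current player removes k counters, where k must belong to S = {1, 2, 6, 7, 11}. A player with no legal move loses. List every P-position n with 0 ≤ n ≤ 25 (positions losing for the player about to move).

G(0) = 0
G(1) = mex{0} = 1
G(2) = mex{1,0} = 2
G(3) = mex{2,1} = 0
G(4) = mex{0,2} = 1
G(5) = mex{1,0} = 2
G(6) = mex{2,1,0} = 3
G(7) = mex{3,2,1,0} = 4
G(8) = mex{4,3,2,1} = 0
G(9) = mex{0,4,0,2} = 1
G(10) = mex{1,0,1,0} = 2
G(11) = mex{2,1,2,1,0} = 3
G(12) = mex{3,2,3,2,1} = 0
G(13) = mex{0,3,4,3,2} = 1
G(14) = mex{1,0,0,4,0} = 2
G(15) = mex{2,1,1,0,1} = 3
G(16) = mex{3,2,2,1,2} = 0
G(17) = mex{0,3,3,2,3} = 1
G(18) = mex{1,0,0,3,4} = 2
G(19) = mex{2,1,1,0,0} = 3
G(20) = mex{3,2,2,1,1} = 0
G(21) = mex{0,3,3,2,2} = 1
G(22) = mex{1,0,0,3,3} = 2
G(23) = mex{2,1,1,0,0} = 3
G(24) = mex{3,2,2,1,1} = 0
G(25) = mex{0,3,3,2,2} = 1
P-positions are exactly the n with G(n) = 0.

0, 3, 8, 12, 16, 20, 24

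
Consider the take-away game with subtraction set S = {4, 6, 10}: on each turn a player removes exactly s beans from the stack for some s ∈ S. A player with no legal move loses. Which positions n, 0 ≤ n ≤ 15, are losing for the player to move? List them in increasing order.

G(0) = 0
G(1) = mex{} = 0
G(2) = mex{} = 0
G(3) = mex{} = 0
G(4) = mex{0} = 1
G(5) = mex{0} = 1
G(6) = mex{0,0} = 1
G(7) = mex{0,0} = 1
G(8) = mex{1,0} = 2
G(9) = mex{1,0} = 2
G(10) = mex{1,1,0} = 2
G(11) = mex{1,1,0} = 2
G(12) = mex{2,1,0} = 3
G(13) = mex{2,1,0} = 3
G(14) = mex{2,2,1} = 0
G(15) = mex{2,2,1} = 0
P-positions are exactly the n with G(n) = 0.

0, 1, 2, 3, 14, 15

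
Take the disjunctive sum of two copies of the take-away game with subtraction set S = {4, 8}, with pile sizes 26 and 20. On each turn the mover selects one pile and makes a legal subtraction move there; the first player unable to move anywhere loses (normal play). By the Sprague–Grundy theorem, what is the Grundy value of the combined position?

All piles use S = {4, 8}:
G(0) = 0
G(1) = mex{} = 0
G(2) = mex{} = 0
G(3) = mex{} = 0
G(4) = mex{0} = 1
G(5) = mex{0} = 1
G(6) = mex{0} = 1
G(7) = mex{0} = 1
G(8) = mex{1,0} = 2
G(9) = mex{1,0} = 2
G(10) = mex{1,0} = 2
G(11) = mex{1,0} = 2
G(12) = mex{2,1} = 0
G(13) = mex{2,1} = 0
G(14) = mex{2,1} = 0
G(15) = mex{2,1} = 0
G(16) = mex{0,2} = 1
G(17) = mex{0,2} = 1
G(18) = mex{0,2} = 1
G(19) = mex{0,2} = 1
G(20) = mex{1,0} = 2
G(21) = mex{1,0} = 2
G(22) = mex{1,0} = 2
G(23) = mex{1,0} = 2
G(24) = mex{2,1} = 0
G(25) = mex{2,1} = 0
G(26) = mex{2,1} = 0
Pile A: G(26) = 0.
Pile B: G(20) = 2.
Combined Grundy value = 0 ⊕ 2 = 2.

2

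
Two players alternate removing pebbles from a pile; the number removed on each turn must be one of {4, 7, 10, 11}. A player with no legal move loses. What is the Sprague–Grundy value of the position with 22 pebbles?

n :  0  1  2  3  4  5  6  7  8  9 10 11 12 13 14 15 16 17 18 19 20 21 22
G :  0  0  0  0  1  1  1  1  2  2  2  2  3  3  3  0  0  0  0  1  1  1  1

1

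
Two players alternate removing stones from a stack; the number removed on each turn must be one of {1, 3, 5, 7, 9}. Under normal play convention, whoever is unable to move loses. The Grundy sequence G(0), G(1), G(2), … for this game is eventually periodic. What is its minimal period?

2

n :  0  1  2  3  4  5  6  7  8  9 10 11 12 13 14
G :  0  1  0  1  0  1  0  1  0  1  0  1  0  1  0
G(n+2) = G(n) holds for n = 0,…,8 (a full window of length max(S) = 9), so the sequence is purely periodic with period 2.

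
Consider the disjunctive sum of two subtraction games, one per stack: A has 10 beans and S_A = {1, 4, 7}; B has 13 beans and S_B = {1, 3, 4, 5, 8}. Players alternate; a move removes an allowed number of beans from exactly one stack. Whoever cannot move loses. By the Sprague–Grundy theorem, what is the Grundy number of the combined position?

2

Stack A, S = {1, 4, 7}:
n :  0  1  2  3  4  5  6  7  8  9 10
G :  0  1  0  1  2  0  1  2  0  1  0
G_A(10) = 0.
Stack B, S = {1, 3, 4, 5, 8}:
n :  0  1  2  3  4  5  6  7  8  9 10 11 12 13
G :  0  1  0  1  2  3  2  3  4  0  1  0  1  2
G_B(13) = 2.
Combined Grundy value = 0 ⊕ 2 = 2.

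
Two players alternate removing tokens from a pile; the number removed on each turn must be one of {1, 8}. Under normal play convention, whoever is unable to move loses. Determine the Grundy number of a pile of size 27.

n :  0  1  2  3  4  5  6  7  8  9 10 11 12 13 14 15 16 17 18 19 20 21 22 23 24 25 26 27
G :  0  1  0  1  0  1  0  1  2  0  1  0  1  0  1  0  1  2  0  1  0  1  0  1  0  1  2  0

0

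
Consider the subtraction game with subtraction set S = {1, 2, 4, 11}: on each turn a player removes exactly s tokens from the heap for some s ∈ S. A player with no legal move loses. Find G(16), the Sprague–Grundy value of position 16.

1

n :  0  1  2  3  4  5  6  7  8  9 10 11 12 13 14 15 16
G :  0  1  2  0  1  2  0  1  2  0  1  2  0  1  2  0  1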